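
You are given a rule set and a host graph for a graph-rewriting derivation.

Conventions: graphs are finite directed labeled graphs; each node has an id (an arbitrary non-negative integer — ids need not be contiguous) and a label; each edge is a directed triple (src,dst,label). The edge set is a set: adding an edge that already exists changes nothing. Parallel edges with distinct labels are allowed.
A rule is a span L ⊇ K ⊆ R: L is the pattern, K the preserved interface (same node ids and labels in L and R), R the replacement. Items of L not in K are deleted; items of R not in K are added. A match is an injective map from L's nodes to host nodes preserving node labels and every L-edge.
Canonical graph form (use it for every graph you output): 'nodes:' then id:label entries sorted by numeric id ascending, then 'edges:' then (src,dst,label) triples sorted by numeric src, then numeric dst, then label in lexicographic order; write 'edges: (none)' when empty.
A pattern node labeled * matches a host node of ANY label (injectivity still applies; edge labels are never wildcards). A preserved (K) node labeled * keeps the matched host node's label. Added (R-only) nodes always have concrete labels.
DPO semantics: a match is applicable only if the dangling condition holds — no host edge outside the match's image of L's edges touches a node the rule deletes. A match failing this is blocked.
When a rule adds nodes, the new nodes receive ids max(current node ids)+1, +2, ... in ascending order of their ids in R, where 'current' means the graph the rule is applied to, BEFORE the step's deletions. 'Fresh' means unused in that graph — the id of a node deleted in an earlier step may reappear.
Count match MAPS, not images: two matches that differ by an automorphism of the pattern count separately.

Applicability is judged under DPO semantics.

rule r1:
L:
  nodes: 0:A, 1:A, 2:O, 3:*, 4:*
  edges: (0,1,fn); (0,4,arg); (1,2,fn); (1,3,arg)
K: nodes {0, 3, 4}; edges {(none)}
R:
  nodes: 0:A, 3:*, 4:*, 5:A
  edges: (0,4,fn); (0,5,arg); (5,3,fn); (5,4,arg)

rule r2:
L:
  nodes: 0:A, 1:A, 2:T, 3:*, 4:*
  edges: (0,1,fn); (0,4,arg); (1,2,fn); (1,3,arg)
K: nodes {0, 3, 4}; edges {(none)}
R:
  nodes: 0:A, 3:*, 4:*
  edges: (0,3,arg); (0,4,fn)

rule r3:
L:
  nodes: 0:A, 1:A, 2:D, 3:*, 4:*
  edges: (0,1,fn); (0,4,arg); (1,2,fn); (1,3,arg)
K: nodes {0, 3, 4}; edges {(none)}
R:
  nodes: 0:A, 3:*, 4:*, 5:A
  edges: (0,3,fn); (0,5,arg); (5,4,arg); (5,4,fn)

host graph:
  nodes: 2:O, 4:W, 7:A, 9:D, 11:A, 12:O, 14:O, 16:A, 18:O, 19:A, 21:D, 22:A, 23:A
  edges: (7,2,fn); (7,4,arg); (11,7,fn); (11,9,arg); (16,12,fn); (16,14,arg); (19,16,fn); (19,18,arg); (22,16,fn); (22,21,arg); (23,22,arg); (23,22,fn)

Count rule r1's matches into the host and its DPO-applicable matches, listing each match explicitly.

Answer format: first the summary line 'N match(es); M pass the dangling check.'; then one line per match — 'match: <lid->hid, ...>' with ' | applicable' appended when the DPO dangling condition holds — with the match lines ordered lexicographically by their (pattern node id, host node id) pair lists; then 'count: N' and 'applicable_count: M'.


3 match(es); 1 pass the dangling check.
match: 0->11, 1->7, 2->2, 3->4, 4->9 | applicable
match: 0->19, 1->16, 2->12, 3->14, 4->18
match: 0->22, 1->16, 2->12, 3->14, 4->21
count: 3
applicable_count: 1


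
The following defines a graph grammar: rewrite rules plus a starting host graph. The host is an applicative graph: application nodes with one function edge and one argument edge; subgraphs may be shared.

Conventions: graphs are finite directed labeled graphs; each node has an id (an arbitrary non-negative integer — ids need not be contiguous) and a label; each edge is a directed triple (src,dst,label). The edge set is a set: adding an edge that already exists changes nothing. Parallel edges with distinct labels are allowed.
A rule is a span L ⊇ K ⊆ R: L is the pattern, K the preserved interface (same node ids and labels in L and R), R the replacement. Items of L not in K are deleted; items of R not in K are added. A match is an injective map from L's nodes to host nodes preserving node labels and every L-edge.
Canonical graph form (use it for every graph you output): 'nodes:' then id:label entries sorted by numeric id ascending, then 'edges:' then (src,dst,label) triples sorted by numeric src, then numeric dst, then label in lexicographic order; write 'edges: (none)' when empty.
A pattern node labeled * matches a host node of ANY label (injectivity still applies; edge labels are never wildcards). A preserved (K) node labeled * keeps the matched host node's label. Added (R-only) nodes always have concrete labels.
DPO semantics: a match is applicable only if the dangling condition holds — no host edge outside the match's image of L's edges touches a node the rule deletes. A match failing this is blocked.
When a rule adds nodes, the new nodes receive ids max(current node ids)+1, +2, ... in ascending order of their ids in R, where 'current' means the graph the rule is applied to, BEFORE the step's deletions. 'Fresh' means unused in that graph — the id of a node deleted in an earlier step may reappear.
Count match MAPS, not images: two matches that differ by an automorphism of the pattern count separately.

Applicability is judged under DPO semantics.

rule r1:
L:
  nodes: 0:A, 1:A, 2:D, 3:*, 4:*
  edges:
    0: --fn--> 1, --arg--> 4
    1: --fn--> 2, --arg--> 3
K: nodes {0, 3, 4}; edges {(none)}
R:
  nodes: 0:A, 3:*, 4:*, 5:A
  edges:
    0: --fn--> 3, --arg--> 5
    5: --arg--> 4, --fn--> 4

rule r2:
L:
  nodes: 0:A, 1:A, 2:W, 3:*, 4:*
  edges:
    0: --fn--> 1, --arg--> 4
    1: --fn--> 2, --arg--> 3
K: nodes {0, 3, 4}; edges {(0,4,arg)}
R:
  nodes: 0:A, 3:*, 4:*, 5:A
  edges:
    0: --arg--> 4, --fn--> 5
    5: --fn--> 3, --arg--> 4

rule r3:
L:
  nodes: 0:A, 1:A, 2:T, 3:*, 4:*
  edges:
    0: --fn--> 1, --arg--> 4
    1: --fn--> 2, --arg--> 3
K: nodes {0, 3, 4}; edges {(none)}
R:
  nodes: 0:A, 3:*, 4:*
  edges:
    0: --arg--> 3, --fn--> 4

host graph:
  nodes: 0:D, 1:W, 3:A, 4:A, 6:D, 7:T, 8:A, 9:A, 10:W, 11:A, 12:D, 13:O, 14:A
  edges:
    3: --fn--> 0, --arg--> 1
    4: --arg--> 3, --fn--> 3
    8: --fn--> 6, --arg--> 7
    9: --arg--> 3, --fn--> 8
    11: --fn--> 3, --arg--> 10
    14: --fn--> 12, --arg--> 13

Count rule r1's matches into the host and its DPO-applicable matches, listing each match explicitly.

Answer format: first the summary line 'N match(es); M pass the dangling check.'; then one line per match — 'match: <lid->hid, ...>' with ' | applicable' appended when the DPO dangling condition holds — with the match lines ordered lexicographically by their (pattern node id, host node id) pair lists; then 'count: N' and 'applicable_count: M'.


2 match(es); 1 pass the dangling check.
match: 0->9, 1->8, 2->6, 3->7, 4->3 | applicable
match: 0->11, 1->3, 2->0, 3->1, 4->10
count: 2
applicable_count: 1


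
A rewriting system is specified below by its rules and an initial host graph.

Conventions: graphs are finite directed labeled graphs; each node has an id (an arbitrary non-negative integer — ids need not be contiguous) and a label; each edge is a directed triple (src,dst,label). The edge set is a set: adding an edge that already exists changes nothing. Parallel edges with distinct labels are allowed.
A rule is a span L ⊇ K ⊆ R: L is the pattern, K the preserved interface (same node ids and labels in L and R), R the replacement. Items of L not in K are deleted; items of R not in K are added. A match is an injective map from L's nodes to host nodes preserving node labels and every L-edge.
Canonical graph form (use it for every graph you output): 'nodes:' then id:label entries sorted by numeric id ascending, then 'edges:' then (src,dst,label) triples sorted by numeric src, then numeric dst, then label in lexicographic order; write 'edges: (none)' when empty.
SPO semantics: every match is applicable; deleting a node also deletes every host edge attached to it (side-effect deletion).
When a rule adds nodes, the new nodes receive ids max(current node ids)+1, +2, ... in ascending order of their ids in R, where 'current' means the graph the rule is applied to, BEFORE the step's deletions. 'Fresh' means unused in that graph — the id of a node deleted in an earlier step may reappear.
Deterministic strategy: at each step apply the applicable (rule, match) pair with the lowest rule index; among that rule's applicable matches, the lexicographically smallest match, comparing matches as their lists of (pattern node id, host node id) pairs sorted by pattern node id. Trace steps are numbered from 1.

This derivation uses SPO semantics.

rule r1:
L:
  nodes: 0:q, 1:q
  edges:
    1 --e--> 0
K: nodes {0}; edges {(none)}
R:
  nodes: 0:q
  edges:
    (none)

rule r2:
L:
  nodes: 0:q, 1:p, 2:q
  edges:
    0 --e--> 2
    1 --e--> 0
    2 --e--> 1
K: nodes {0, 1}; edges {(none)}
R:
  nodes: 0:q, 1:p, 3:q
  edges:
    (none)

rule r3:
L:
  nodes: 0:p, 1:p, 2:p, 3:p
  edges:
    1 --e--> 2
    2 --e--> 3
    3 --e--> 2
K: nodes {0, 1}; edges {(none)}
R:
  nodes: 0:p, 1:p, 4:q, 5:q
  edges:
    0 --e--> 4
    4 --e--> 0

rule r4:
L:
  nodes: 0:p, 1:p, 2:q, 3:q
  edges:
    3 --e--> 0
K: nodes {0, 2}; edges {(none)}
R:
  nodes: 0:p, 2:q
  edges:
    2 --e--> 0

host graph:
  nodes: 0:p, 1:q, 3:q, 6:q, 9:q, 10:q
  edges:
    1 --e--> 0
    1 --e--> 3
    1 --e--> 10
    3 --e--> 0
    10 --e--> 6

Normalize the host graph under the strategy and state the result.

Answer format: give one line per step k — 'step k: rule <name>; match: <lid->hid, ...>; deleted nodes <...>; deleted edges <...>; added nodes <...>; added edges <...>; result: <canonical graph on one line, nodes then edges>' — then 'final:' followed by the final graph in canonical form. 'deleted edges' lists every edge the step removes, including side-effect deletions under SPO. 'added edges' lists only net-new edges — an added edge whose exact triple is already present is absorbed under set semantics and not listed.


step 1: rule r1; match: 0->3, 1->1; deleted nodes 1; deleted edges (1,0,e); (1,3,e); (1,10,e); added nodes (none); added edges (none); result: nodes: 0:p, 3:q, 6:q, 9:q, 10:q edges: (3,0,e); (10,6,e)
step 2: rule r1; match: 0->6, 1->10; deleted nodes 10; deleted edges (10,6,e); added nodes (none); added edges (none); result: nodes: 0:p, 3:q, 6:q, 9:q edges: (3,0,e)
final:
nodes: 0:p, 3:q, 6:q, 9:q
edges: (3,0,e)


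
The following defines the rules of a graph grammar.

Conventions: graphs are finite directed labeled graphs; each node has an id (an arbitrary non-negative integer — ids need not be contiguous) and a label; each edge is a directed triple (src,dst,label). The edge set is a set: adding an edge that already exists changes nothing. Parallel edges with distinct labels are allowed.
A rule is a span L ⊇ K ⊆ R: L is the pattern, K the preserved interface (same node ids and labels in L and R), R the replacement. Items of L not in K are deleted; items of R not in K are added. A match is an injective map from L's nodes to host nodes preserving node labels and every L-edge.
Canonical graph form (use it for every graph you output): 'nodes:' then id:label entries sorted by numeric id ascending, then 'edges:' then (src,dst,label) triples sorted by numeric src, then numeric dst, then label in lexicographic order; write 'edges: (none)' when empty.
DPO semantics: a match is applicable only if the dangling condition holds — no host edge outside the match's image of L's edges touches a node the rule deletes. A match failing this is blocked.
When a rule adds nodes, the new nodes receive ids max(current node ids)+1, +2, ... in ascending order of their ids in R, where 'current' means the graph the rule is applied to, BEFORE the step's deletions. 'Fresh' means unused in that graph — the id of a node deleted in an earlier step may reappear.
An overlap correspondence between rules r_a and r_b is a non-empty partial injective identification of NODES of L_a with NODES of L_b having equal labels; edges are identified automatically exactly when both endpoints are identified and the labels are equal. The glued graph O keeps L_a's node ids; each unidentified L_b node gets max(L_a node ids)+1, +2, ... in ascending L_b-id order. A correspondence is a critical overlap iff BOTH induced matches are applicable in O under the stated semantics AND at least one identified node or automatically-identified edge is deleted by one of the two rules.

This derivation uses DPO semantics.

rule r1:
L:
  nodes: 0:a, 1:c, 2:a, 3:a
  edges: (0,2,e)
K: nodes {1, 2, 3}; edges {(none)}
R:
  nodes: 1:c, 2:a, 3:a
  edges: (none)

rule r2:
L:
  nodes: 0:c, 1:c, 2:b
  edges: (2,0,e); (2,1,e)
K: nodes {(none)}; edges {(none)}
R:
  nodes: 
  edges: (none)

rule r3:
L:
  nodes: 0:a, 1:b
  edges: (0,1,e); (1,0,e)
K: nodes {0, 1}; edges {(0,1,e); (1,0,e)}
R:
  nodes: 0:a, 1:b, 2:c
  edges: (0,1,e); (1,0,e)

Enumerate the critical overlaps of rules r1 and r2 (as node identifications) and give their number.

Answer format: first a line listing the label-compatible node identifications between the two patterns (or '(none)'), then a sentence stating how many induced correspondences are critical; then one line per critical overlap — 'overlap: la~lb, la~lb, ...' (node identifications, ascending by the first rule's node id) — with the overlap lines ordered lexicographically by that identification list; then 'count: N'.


label-compatible node identifications between L(r1) and L(r2): 1~0, 1~1
2 of the induced correspondences are critical overlaps of r1 and r2.
overlap: 1~0
overlap: 1~1
count: 2


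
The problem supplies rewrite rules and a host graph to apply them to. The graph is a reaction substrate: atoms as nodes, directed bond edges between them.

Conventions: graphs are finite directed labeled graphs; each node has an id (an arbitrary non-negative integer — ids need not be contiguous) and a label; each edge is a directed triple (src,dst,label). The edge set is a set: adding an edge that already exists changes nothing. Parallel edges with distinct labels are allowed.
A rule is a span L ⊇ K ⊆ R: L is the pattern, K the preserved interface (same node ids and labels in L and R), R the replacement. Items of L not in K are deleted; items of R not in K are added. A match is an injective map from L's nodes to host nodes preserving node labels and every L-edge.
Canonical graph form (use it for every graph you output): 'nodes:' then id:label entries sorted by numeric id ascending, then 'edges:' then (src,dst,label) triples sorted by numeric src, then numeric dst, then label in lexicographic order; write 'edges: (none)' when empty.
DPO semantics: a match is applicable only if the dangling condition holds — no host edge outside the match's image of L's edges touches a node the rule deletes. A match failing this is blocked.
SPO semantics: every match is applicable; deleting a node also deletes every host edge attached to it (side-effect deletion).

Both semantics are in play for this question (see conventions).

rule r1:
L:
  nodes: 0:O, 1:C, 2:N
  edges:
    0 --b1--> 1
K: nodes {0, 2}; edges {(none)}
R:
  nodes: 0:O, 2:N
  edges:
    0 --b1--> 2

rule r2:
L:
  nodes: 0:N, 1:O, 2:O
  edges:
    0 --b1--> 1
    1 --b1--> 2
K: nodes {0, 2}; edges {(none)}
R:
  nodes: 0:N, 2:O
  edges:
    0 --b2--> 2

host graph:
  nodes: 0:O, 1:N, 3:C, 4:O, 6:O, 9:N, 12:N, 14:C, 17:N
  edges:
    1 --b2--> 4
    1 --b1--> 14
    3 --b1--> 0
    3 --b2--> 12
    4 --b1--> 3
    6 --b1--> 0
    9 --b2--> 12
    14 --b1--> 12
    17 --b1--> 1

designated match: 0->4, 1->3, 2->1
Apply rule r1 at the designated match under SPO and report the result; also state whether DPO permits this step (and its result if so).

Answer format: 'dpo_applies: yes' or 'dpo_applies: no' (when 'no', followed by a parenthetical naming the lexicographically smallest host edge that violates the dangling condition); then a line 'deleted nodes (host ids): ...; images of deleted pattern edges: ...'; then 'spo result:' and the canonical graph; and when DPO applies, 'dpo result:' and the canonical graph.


dpo_applies: no
(the rule deletes node 3, which keeps host edge (3,0,b1) outside the match image — the dangling condition fails, DPO blocks; SPO proceeds and side-deletes such edges)
deleted nodes (host ids): 3; images of deleted pattern edges: (4,3,b1)
spo result:
nodes: 0:O, 1:N, 4:O, 6:O, 9:N, 12:N, 14:C, 17:N
edges: (1,4,b2); (1,14,b1); (4,1,b1); (6,0,b1); (9,12,b2); (14,12,b1); (17,1,b1)


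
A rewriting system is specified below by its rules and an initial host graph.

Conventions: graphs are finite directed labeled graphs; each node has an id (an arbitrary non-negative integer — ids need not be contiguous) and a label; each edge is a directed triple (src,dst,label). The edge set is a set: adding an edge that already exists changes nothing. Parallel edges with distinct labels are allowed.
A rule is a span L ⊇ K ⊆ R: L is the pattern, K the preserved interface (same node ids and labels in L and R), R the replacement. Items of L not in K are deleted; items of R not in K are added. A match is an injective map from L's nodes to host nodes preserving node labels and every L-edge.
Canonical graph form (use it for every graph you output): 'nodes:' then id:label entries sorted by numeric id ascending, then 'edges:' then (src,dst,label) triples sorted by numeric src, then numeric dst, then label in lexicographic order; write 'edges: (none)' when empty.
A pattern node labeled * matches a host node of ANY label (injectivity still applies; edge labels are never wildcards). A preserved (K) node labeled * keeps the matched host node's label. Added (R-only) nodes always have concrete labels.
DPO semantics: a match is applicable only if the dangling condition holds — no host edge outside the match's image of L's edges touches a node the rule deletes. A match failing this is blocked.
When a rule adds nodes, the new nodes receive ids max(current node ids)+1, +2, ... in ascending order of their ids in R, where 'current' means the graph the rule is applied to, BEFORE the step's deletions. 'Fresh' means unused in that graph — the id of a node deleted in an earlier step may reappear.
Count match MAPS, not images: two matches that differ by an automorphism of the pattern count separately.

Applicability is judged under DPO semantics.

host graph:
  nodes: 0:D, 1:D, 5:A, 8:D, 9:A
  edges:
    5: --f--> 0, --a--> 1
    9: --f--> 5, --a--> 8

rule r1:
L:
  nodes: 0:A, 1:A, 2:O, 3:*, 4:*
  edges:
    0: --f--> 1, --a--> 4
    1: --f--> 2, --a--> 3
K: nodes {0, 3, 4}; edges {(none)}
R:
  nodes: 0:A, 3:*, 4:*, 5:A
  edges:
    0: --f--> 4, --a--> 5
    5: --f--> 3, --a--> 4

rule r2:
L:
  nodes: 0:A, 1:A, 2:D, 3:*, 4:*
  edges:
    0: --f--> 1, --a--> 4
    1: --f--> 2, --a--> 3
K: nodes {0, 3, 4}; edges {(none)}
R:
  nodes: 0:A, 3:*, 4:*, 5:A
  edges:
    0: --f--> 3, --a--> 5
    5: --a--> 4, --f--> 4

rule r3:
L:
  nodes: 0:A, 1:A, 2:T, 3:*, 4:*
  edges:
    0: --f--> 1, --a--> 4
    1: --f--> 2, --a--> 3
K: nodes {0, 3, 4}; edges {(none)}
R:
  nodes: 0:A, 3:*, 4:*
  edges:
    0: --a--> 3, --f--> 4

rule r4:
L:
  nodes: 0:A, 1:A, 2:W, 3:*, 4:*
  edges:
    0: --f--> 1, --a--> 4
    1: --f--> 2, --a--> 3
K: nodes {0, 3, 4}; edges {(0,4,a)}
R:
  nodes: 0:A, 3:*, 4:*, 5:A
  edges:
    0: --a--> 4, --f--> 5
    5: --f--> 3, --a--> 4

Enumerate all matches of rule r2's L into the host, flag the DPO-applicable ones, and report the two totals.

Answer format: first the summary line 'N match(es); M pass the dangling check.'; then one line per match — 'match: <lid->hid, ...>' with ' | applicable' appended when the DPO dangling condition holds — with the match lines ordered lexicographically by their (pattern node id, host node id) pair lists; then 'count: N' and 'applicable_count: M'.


1 match(es); 1 pass the dangling check.
match: 0->9, 1->5, 2->0, 3->1, 4->8 | applicable
count: 1
applicable_count: 1


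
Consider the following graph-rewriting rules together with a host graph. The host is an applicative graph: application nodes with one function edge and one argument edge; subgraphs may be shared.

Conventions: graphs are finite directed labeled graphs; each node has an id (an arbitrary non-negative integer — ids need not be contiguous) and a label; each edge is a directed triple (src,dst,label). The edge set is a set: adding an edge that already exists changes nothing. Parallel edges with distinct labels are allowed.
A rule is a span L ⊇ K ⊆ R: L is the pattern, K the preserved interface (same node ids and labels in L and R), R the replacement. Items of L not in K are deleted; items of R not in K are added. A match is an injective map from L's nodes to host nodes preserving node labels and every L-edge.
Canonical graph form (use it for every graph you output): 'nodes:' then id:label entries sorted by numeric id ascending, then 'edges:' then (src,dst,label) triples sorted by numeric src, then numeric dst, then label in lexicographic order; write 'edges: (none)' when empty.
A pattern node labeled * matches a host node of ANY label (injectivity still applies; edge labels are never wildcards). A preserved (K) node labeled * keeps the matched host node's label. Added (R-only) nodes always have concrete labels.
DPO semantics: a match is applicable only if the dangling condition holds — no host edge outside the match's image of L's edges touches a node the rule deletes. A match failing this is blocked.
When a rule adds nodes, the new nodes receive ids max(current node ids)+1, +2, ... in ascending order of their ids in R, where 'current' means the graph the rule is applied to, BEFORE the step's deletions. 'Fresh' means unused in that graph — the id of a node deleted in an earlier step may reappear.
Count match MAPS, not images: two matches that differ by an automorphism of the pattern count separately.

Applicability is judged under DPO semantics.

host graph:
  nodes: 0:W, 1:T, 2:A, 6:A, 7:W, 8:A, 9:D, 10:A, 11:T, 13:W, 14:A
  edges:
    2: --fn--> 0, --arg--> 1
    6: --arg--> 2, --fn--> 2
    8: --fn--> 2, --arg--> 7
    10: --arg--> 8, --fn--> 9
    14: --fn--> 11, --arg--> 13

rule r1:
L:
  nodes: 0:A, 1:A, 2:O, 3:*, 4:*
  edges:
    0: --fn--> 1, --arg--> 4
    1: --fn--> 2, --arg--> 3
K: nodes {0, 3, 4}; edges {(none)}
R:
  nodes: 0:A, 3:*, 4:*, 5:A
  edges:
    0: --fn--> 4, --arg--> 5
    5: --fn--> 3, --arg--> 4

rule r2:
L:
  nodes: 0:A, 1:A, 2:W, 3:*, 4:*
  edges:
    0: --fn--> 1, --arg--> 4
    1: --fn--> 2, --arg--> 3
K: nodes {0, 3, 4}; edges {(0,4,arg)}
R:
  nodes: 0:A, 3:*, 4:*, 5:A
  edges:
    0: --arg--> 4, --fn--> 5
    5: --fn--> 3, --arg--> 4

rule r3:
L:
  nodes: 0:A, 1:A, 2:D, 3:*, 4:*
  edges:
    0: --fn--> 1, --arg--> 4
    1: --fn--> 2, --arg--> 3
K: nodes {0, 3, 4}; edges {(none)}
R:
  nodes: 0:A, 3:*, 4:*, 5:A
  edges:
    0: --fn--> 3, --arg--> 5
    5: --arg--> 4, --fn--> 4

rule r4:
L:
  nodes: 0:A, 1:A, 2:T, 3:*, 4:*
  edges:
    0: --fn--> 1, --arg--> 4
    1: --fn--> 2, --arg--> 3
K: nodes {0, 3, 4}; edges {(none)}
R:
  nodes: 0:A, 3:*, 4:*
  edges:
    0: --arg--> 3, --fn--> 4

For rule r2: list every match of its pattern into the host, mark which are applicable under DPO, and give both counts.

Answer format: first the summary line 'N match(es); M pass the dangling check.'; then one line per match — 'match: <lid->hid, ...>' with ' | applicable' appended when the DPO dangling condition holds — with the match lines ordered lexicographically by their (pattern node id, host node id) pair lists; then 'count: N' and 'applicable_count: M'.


1 match(es); 0 pass the dangling check.
match: 0->8, 1->2, 2->0, 3->1, 4->7
count: 1
applicable_count: 0


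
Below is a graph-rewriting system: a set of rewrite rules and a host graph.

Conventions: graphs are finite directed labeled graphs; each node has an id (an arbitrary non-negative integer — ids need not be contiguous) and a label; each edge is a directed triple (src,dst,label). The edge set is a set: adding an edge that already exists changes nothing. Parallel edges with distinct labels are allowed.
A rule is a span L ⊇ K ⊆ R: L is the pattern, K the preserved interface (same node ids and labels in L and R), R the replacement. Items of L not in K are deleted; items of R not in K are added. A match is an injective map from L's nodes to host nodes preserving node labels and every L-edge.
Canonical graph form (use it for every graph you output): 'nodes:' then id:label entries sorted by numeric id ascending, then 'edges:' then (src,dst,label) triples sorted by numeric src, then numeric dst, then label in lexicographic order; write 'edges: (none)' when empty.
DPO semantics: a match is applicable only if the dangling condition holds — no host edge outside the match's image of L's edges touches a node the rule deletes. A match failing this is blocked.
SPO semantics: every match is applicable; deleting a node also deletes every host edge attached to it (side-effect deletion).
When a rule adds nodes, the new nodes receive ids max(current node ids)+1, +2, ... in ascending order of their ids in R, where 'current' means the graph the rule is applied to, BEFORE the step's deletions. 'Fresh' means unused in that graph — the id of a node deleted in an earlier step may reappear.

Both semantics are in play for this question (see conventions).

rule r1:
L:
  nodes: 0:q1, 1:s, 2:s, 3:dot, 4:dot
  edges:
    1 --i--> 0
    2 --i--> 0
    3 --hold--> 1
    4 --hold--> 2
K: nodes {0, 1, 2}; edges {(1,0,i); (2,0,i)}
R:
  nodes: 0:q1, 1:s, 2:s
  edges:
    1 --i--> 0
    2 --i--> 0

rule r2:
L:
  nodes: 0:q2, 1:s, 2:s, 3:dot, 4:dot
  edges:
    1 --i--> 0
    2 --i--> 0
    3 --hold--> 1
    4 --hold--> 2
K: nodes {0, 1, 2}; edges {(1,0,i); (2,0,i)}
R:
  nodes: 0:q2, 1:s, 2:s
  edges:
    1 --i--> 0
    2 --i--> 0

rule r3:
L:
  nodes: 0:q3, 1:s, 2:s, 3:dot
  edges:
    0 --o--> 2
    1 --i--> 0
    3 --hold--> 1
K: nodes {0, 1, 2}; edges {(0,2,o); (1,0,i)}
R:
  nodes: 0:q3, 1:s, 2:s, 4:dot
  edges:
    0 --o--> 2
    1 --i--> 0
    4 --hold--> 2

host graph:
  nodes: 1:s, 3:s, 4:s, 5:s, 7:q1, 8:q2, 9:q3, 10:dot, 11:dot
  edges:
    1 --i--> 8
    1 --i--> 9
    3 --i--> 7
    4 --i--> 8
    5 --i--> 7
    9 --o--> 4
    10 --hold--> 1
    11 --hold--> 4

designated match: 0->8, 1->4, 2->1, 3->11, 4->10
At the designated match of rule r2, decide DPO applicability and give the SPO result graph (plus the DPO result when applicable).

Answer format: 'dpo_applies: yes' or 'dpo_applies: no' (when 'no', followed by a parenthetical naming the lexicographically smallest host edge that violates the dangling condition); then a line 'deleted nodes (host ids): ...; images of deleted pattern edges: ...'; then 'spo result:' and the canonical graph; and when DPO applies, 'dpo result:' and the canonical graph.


dpo_applies: yes
deleted nodes (host ids): 10, 11; images of deleted pattern edges: (10,1,hold); (11,4,hold)
spo result:
nodes: 1:s, 3:s, 4:s, 5:s, 7:q1, 8:q2, 9:q3
edges: (1,8,i); (1,9,i); (3,7,i); (4,8,i); (5,7,i); (9,4,o)
dpo result:
nodes: 1:s, 3:s, 4:s, 5:s, 7:q1, 8:q2, 9:q3
edges: (1,8,i); (1,9,i); (3,7,i); (4,8,i); (5,7,i); (9,4,o)


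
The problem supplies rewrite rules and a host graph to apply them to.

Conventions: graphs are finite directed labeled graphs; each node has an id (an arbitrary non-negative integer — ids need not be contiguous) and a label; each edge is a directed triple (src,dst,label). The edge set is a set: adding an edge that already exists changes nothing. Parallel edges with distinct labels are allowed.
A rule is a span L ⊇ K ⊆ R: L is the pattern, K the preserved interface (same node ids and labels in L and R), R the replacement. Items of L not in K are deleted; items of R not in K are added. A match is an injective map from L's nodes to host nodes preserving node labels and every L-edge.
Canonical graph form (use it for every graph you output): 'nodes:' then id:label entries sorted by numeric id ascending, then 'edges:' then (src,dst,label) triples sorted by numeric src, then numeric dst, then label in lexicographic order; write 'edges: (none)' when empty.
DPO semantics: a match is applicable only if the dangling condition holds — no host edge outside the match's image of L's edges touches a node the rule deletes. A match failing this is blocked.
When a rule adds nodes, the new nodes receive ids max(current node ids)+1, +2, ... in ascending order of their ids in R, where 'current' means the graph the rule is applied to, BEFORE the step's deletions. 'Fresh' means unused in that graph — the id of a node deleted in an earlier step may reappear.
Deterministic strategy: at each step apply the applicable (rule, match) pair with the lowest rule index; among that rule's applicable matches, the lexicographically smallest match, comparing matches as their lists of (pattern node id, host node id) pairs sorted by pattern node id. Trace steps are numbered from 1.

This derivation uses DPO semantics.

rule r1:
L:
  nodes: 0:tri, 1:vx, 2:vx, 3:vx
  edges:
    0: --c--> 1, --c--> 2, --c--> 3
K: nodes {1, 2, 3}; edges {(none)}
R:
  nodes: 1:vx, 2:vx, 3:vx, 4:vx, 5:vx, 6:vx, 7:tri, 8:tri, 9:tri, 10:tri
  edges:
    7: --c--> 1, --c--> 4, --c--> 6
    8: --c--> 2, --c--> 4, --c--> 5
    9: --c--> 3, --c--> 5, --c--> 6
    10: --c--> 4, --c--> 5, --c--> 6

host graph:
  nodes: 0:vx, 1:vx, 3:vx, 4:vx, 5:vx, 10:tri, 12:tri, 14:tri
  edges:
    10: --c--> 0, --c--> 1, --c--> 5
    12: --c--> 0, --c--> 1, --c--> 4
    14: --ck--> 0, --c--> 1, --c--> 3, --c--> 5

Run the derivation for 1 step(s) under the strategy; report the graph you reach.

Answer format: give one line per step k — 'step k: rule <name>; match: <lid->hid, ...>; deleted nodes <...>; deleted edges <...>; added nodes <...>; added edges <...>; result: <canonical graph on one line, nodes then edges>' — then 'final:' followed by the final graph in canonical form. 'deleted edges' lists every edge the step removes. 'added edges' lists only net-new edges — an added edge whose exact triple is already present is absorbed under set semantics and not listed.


step 1: rule r1; match: 0->10, 1->0, 2->1, 3->5; deleted nodes 10; deleted edges (10,0,c); (10,1,c); (10,5,c); added nodes 15, 16, 17, 18, 19, 20, 21; added edges (18,0,c); (18,15,c); (18,17,c); (19,1,c); (19,15,c); (19,16,c); (20,5,c); (20,16,c); (20,17,c); (21,15,c); (21,16,c); (21,17,c); result: nodes: 0:vx, 1:vx, 3:vx, 4:vx, 5:vx, 12:tri, 14:tri, 15:vx, 16:vx, 17:vx, 18:tri, 19:tri, 20:tri, 21:tri edges: (12,0,c); (12,1,c); (12,4,c); (14,0,ck); (14,1,c); (14,3,c); (14,5,c); (18,0,c); (18,15,c); (18,17,c); (19,1,c); (19,15,c); (19,16,c); (20,5,c); (20,16,c); (20,17,c); (21,15,c); (21,16,c); (21,17,c)
final:
nodes: 0:vx, 1:vx, 3:vx, 4:vx, 5:vx, 12:tri, 14:tri, 15:vx, 16:vx, 17:vx, 18:tri, 19:tri, 20:tri, 21:tri
edges: (12,0,c); (12,1,c); (12,4,c); (14,0,ck); (14,1,c); (14,3,c); (14,5,c); (18,0,c); (18,15,c); (18,17,c); (19,1,c); (19,15,c); (19,16,c); (20,5,c); (20,16,c); (20,17,c); (21,15,c); (21,16,c); (21,17,c)


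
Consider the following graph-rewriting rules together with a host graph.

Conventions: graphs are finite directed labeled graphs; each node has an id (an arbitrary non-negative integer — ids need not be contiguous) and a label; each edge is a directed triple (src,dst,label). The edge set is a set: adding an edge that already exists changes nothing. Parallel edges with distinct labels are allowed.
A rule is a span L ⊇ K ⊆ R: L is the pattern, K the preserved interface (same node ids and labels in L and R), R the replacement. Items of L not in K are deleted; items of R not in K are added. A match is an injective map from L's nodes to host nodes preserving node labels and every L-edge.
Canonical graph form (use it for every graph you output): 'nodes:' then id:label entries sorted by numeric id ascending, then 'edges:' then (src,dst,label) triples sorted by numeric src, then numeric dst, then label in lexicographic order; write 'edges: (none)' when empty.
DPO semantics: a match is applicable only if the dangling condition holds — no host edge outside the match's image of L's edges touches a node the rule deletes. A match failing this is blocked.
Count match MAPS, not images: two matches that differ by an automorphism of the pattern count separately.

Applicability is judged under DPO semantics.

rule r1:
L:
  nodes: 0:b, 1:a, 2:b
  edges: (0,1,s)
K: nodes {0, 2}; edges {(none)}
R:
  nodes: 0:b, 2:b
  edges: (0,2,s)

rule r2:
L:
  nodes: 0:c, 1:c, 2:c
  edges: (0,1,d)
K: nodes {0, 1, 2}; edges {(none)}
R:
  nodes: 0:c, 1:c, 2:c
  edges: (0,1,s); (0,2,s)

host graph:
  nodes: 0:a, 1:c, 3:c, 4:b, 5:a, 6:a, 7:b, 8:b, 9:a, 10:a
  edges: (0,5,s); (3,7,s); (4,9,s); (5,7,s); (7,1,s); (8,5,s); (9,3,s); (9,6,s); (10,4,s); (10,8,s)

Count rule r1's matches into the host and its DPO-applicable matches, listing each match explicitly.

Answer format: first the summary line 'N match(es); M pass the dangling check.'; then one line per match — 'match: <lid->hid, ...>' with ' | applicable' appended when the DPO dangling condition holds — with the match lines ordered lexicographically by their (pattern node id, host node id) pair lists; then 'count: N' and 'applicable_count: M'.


4 match(es); 0 pass the dangling check.
match: 0->4, 1->9, 2->7
match: 0->4, 1->9, 2->8
match: 0->8, 1->5, 2->4
match: 0->8, 1->5, 2->7
count: 4
applicable_count: 0


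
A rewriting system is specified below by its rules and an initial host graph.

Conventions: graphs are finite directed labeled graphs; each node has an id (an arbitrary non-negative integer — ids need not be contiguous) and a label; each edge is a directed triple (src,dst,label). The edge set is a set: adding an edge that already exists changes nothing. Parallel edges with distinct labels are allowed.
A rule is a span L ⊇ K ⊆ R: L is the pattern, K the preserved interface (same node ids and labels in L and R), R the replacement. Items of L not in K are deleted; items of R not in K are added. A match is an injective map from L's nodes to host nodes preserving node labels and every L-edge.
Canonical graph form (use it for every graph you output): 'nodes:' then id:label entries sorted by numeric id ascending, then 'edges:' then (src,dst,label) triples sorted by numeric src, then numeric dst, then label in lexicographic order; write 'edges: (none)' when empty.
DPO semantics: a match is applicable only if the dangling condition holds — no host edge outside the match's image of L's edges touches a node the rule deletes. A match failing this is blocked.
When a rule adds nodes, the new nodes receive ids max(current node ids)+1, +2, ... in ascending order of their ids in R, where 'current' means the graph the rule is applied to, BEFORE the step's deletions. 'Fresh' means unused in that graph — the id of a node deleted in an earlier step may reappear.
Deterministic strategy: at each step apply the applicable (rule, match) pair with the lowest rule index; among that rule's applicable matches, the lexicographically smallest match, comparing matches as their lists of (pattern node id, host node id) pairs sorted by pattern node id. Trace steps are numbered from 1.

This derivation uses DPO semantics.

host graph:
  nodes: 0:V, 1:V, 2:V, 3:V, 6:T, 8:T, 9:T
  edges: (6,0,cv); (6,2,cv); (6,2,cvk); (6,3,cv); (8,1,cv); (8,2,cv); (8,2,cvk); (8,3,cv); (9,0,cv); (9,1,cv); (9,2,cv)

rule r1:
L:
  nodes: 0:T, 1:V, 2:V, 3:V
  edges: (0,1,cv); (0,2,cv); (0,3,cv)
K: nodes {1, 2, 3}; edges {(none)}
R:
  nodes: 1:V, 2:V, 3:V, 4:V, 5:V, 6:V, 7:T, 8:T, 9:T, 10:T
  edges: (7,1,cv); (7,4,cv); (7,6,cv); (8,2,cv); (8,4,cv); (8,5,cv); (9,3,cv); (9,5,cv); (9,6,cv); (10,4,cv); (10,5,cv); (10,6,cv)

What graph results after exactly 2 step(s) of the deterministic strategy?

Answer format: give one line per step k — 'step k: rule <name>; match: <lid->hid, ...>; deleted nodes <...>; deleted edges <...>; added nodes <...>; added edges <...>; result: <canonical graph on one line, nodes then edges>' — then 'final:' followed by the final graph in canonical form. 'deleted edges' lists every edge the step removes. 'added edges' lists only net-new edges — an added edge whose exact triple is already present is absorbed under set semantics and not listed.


step 1: rule r1; match: 0->9, 1->0, 2->1, 3->2; deleted nodes 9; deleted edges (9,0,cv); (9,1,cv); (9,2,cv); added nodes 10, 11, 12, 13, 14, 15, 16; added edges (13,0,cv); (13,10,cv); (13,12,cv); (14,1,cv); (14,10,cv); (14,11,cv); (15,2,cv); (15,11,cv); (15,12,cv); (16,10,cv); (16,11,cv); (16,12,cv); result: nodes: 0:V, 1:V, 2:V, 3:V, 6:T, 8:T, 10:V, 11:V, 12:V, 13:T, 14:T, 15:T, 16:T edges: (6,0,cv); (6,2,cv); (6,2,cvk); (6,3,cv); (8,1,cv); (8,2,cv); (8,2,cvk); (8,3,cv); (13,0,cv); (13,10,cv); (13,12,cv); (14,1,cv); (14,10,cv); (14,11,cv); (15,2,cv); (15,11,cv); (15,12,cv); (16,10,cv); (16,11,cv); (16,12,cv)
step 2: rule r1; match: 0->13, 1->0, 2->10, 3->12; deleted nodes 13; deleted edges (13,0,cv); (13,10,cv); (13,12,cv); added nodes 17, 18, 19, 20, 21, 22, 23; added edges (20,0,cv); (20,17,cv); (20,19,cv); (21,10,cv); (21,17,cv); (21,18,cv); (22,12,cv); (22,18,cv); (22,19,cv); (23,17,cv); (23,18,cv); (23,19,cv); result: nodes: 0:V, 1:V, 2:V, 3:V, 6:T, 8:T, 10:V, 11:V, 12:V, 14:T, 15:T, 16:T, 17:V, 18:V, 19:V, 20:T, 21:T, 22:T, 23:T edges: (6,0,cv); (6,2,cv); (6,2,cvk); (6,3,cv); (8,1,cv); (8,2,cv); (8,2,cvk); (8,3,cv); (14,1,cv); (14,10,cv); (14,11,cv); (15,2,cv); (15,11,cv); (15,12,cv); (16,10,cv); (16,11,cv); (16,12,cv); (20,0,cv); (20,17,cv); (20,19,cv); (21,10,cv); (21,17,cv); (21,18,cv); (22,12,cv); (22,18,cv); (22,19,cv); (23,17,cv); (23,18,cv); (23,19,cv)
final:
nodes: 0:V, 1:V, 2:V, 3:V, 6:T, 8:T, 10:V, 11:V, 12:V, 14:T, 15:T, 16:T, 17:V, 18:V, 19:V, 20:T, 21:T, 22:T, 23:T
edges: (6,0,cv); (6,2,cv); (6,2,cvk); (6,3,cv); (8,1,cv); (8,2,cv); (8,2,cvk); (8,3,cv); (14,1,cv); (14,10,cv); (14,11,cv); (15,2,cv); (15,11,cv); (15,12,cv); (16,10,cv); (16,11,cv); (16,12,cv); (20,0,cv); (20,17,cv); (20,19,cv); (21,10,cv); (21,17,cv); (21,18,cv); (22,12,cv); (22,18,cv); (22,19,cv); (23,17,cv); (23,18,cv); (23,19,cv)


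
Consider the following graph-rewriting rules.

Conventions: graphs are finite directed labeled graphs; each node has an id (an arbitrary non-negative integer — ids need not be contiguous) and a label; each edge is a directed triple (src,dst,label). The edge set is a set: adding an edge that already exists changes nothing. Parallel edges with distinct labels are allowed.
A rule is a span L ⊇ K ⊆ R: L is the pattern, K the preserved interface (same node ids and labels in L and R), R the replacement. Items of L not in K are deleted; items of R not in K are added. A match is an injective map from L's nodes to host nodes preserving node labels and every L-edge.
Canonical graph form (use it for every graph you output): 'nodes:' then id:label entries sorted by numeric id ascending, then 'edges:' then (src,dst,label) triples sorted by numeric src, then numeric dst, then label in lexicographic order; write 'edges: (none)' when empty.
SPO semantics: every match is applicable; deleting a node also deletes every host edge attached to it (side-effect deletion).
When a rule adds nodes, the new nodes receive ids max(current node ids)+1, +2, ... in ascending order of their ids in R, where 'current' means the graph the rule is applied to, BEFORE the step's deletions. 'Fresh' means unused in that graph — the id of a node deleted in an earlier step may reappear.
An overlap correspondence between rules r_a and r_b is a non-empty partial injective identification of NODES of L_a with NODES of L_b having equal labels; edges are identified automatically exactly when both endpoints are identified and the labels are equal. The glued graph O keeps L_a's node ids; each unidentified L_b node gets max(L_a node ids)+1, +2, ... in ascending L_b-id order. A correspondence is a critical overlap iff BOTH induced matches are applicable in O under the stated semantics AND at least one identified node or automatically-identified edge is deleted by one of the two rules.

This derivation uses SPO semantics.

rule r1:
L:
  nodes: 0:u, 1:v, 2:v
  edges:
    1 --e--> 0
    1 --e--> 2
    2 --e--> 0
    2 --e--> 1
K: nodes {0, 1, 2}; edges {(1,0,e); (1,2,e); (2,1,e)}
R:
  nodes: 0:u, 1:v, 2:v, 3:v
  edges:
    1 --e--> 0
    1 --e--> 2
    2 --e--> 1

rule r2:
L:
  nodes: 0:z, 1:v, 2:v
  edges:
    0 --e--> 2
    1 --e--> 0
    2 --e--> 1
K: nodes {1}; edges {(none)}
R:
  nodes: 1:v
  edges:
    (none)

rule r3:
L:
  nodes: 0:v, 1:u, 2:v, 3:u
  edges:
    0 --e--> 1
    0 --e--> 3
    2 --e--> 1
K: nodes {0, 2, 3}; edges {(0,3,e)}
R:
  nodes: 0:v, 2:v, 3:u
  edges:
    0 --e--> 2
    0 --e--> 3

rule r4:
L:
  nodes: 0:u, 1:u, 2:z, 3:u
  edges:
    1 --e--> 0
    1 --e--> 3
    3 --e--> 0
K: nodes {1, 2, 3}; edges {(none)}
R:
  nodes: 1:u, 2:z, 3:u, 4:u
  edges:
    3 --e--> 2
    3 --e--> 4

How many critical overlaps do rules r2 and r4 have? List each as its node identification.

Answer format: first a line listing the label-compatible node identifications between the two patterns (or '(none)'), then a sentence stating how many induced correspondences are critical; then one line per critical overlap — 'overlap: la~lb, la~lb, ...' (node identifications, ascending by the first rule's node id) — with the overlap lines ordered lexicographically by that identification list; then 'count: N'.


label-compatible node identifications between L(r2) and L(r4): 0~2
1 of the induced correspondences is a critical overlap of r2 and r4.
overlap: 0~2
count: 1
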